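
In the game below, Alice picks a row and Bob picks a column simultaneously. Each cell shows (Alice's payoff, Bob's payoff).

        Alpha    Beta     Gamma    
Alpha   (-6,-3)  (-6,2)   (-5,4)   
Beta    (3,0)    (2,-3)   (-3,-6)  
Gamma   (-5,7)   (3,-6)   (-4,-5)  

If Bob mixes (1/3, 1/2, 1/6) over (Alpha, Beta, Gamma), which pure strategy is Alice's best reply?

Beta

Compute Alice's expected payoff from each pure strategy against the given mix.
Alpha: (1/3)·(-6) + (1/2)·(-6) + (1/6)·(-5) = -35/6
Beta: (1/3)·3 + (1/2)·2 + (1/6)·(-3) = 3/2
Gamma: (1/3)·(-5) + (1/2)·3 + (1/6)·(-4) = -5/6
Highest expected payoff is 3/2, from Beta.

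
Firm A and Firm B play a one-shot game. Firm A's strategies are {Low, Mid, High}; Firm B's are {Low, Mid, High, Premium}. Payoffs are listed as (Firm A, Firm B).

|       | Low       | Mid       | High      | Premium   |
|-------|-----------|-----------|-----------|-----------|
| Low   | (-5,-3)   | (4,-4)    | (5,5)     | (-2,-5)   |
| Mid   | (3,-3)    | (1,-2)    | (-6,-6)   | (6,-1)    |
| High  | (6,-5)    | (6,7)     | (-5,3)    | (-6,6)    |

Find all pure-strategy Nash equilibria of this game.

(Low, High), (Mid, Premium), and (High, Mid)

Check mutual best responses: a cell is a NE iff neither player can gain by unilaterally deviating.
Firm A's best responses — vs Low: High (payoff 6); vs Mid: High (payoff 6); vs High: Low (payoff 5); vs Premium: Mid (payoff 6).
Firm B's best responses — vs Low: High (payoff 5); vs Mid: Premium (payoff -1); vs High: Mid (payoff 7).
Mutual best responses occur at (Low, High), (Mid, Premium), and (High, Mid); at each, neither player gains by switching.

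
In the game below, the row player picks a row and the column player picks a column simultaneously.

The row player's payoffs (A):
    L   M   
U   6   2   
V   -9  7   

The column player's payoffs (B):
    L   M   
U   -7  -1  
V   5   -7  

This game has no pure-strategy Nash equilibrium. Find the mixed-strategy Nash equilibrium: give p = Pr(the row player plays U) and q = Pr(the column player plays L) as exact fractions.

p = 2/3, q = 1/4

In a mixed NE each player is indifferent between their pure strategies, so the opponent's mix sets the indifference.
The column player indifferent between L and M: p·(-7) + (1−p)·5 = p·(-1) + (1−p)·(-7) ⟹ 5 + (-12)p = (-7) + 6p ⟹ p = 2/3.
The row player indifferent between U and V: q·6 + (1−q)·2 = q·(-9) + (1−q)·7 ⟹ 2 + 4q = 7 + (-16)q ⟹ q = 1/4.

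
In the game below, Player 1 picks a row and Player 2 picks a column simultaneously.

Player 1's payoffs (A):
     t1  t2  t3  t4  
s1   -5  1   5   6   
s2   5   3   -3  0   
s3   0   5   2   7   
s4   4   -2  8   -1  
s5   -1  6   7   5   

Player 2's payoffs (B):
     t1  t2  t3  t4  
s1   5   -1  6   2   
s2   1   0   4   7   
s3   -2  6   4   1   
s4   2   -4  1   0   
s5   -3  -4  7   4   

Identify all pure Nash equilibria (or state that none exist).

None

Find each player's best response to every opponent strategy; NE are the intersections.
Player 1's best responses — vs t1: s2 (payoff 5); vs t2: s5 (payoff 6); vs t3: s4 (payoff 8); vs t4: s3 (payoff 7).
Player 2's best responses — vs s1: t3 (payoff 6); vs s2: t4 (payoff 7); vs s3: t2 (payoff 6); vs s4: t1 (payoff 2); vs s5: t3 (payoff 7).
No cell has both players best-responding. For instance, Player 1's best reply to t1 is s2, but against s2 Player 2 prefers t4 over t1.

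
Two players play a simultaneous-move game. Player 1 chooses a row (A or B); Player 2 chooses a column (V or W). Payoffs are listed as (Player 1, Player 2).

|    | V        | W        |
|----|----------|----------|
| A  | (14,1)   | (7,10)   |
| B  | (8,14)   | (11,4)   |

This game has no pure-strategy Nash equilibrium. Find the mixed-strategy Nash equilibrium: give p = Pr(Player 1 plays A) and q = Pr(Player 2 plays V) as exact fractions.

p = 10/19, q = 2/5

Each player's mixing probability is pinned down by making the *other* player indifferent.
Player 2 indifferent between V and W: p·1 + (1−p)·14 = p·10 + (1−p)·4 ⟹ 14 + (-13)p = 4 + 6p ⟹ p = 10/19.
Player 1 indifferent between A and B: q·14 + (1−q)·7 = q·8 + (1−q)·11 ⟹ 7 + 7q = 11 + (-3)q ⟹ q = 2/5.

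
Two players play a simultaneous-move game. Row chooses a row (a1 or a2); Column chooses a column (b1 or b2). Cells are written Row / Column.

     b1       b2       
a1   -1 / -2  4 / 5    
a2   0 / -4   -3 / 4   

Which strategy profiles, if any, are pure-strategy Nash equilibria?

A profile is a Nash equilibrium when each player is best-responding to the other.
Row's best responses — vs b1: a2 (payoff 0); vs b2: a1 (payoff 4).
Column's best responses — vs a1: b2 (payoff 5); vs a2: b2 (payoff 4).
The only mutual best response is (a1, b2); neither player gains by switching there.

(a1, b2)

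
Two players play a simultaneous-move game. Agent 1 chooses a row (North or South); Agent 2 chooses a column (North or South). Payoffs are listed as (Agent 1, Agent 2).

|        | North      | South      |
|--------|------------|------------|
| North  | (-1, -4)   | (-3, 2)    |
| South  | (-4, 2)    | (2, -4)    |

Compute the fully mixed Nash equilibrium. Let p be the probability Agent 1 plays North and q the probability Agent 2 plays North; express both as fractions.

Each player's mixing probability is pinned down by making the *other* player indifferent.
Agent 2 indifferent between North and South: p·(-4) + (1−p)·2 = p·2 + (1−p)·(-4) ⟹ 2 + (-6)p = (-4) + 6p ⟹ p = 1/2.
Agent 1 indifferent between North and South: q·(-1) + (1−q)·(-3) = q·(-4) + (1−q)·2 ⟹ (-3) + 2q = 2 + (-6)q ⟹ q = 5/8.

p = 1/2, q = 5/8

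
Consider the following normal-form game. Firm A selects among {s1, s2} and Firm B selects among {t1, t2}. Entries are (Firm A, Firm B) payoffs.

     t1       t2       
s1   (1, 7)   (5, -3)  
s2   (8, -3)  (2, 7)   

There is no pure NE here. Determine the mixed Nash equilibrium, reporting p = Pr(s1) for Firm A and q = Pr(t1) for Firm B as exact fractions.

p = 1/2, q = 3/10

Each player's mixing probability is pinned down by making the *other* player indifferent.
Firm B indifferent between t1 and t2: p·7 + (1−p)·(-3) = p·(-3) + (1−p)·7 ⟹ (-3) + 10p = 7 + (-10)p ⟹ p = 1/2.
Firm A indifferent between s1 and s2: q·1 + (1−q)·5 = q·8 + (1−q)·2 ⟹ 5 + (-4)q = 2 + 6q ⟹ q = 3/10.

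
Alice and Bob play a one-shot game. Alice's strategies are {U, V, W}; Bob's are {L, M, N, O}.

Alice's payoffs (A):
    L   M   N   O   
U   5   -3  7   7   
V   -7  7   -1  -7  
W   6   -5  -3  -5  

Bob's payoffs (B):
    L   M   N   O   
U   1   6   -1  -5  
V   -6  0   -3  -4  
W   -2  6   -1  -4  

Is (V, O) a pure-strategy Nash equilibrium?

Holding Bob at O: Alice gets -7 from V but could get 7 by switching to U. Alice has a profitable deviation.

No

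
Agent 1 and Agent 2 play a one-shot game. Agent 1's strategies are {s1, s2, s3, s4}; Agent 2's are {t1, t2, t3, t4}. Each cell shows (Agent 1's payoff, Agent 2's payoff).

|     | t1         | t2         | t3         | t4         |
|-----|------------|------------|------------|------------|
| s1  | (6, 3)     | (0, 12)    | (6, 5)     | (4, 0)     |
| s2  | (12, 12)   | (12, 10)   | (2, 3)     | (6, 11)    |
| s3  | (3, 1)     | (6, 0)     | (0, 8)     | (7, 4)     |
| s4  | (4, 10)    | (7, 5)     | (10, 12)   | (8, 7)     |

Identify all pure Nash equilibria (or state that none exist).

Find each player's best response to every opponent strategy; NE are the intersections.
Agent 1's best responses — vs t1: s2 (payoff 12); vs t2: s2 (payoff 12); vs t3: s4 (payoff 10); vs t4: s4 (payoff 8).
Agent 2's best responses — vs s1: t2 (payoff 12); vs s2: t1 (payoff 12); vs s3: t3 (payoff 8); vs s4: t3 (payoff 12).
Mutual best responses occur at (s2, t1) and (s4, t3); at each, neither player gains by switching.

(s2, t1) and (s4, t3)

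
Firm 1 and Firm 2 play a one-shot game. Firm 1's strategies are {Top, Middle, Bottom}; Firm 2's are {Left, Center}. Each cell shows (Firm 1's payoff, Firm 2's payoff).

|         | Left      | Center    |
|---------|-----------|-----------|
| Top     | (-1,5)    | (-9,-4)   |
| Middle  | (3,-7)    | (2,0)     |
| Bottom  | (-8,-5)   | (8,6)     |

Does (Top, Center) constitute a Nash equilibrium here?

No

Holding Firm 2 at Center: Firm 1 gets -9 from Top but could get 8 by switching to Bottom. Firm 1 has a profitable deviation.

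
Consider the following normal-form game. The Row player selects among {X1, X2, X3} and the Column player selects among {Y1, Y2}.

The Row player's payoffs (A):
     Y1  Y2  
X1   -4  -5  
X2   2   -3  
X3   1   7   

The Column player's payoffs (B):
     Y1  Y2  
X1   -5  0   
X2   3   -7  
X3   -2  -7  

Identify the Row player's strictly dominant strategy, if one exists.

No strictly dominant strategy

A strategy is strictly dominant if it gives the Row player a strictly higher payoff than every other strategy, against every choice by the opponent.
X1 is not dominant: against Y1, X2 gives 2 > -4.
X2 is not dominant: against Y2, X3 gives 7 > -3.
X3 is not dominant: against Y1, X2 gives 2 > 1.
No single strategy is best against every opponent action.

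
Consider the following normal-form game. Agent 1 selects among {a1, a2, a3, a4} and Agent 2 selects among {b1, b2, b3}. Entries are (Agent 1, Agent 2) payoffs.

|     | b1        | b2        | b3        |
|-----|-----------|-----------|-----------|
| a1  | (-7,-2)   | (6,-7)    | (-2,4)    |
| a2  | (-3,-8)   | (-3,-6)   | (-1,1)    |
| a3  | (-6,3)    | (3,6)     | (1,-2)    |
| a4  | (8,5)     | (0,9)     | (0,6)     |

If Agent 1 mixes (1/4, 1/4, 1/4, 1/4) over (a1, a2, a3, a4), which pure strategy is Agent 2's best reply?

b3

Compute Agent 2's expected payoff from each pure strategy against the given mix.
b1: (1/4)·(-2) + (1/4)·(-8) + (1/4)·3 + (1/4)·5 = -1/2
b2: (1/4)·(-7) + (1/4)·(-6) + (1/4)·6 + (1/4)·9 = 1/2
b3: (1/4)·4 + (1/4)·1 + (1/4)·(-2) + (1/4)·6 = 9/4
Highest expected payoff is 9/4, from b3.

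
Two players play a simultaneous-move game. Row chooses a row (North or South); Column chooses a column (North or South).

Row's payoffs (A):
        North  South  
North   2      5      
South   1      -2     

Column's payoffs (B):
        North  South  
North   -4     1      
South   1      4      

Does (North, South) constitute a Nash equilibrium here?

Yes

Holding Column at South: Row gets 5 from North, versus -2 from South. No profitable deviation for Row.
Holding Row at North: Column gets 1 from South, versus -4 from North. No profitable deviation for Column either.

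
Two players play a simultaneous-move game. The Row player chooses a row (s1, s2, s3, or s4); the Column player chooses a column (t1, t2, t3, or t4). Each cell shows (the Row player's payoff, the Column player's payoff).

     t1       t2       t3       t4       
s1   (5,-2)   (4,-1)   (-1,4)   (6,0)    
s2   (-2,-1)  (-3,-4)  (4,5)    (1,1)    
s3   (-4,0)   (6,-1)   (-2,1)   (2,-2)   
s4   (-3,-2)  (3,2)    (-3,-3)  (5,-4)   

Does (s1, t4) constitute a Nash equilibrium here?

Holding the Column player at t4: the Row player gets 6 from s1, versus 1 from s2, 2 from s3, 5 from s4. No profitable deviation for the Row player.
Holding the Row player at s1: the Column player gets 0 from t4 but could get 4 by switching to t3. The Column player has a profitable deviation.

No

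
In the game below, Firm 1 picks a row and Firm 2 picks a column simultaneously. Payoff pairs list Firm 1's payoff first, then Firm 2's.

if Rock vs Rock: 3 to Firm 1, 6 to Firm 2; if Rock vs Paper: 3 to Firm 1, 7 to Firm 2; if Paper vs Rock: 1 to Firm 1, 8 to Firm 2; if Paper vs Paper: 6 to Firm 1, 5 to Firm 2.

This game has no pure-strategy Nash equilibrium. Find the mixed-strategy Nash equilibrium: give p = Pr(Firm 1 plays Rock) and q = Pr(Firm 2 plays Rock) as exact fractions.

p = 3/4, q = 3/5

Each player's mixing probability is pinned down by making the *other* player indifferent.
Firm 2 indifferent between Rock and Paper: p·6 + (1−p)·8 = p·7 + (1−p)·5 ⟹ 8 + (-2)p = 5 + 2p ⟹ p = 3/4.
Firm 1 indifferent between Rock and Paper: q·3 + (1−q)·3 = q·1 + (1−q)·6 ⟹ 3 + 0q = 6 + (-5)q ⟹ q = 3/5.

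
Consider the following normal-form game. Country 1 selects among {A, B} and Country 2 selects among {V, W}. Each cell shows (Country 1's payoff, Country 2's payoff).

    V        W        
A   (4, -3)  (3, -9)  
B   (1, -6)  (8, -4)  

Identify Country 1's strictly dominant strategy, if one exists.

None

Check whether one of Country 1's strategies beats all alternatives regardless of what the opponent does.
A is not dominant: against W, B gives 8 > 3.
B is not dominant: against V, A gives 4 > 1.
No single strategy is best against every opponent action.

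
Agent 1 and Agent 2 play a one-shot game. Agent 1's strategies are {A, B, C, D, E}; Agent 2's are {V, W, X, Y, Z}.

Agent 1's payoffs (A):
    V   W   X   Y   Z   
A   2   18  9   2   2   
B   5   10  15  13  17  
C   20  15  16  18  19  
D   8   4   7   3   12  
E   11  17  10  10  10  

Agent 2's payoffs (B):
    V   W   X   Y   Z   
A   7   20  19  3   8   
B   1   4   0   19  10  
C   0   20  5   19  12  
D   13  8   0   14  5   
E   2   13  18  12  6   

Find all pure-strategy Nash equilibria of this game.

(A, W)

Check mutual best responses: a cell is a NE iff neither player can gain by unilaterally deviating.
Agent 1's best responses — vs V: C (payoff 20); vs W: A (payoff 18); vs X: C (payoff 16); vs Y: C (payoff 18); vs Z: C (payoff 19).
Agent 2's best responses — vs A: W (payoff 20); vs B: Y (payoff 19); vs C: W (payoff 20); vs D: Y (payoff 14); vs E: X (payoff 18).
The only mutual best response is (A, W); neither player gains by switching there.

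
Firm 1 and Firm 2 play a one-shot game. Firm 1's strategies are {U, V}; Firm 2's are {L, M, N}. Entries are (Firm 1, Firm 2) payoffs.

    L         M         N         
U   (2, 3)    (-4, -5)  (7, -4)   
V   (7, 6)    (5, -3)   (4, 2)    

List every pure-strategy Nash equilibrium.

Check mutual best responses: a cell is a NE iff neither player can gain by unilaterally deviating.
Firm 1's best responses — vs L: V (payoff 7); vs M: V (payoff 5); vs N: U (payoff 7).
Firm 2's best responses — vs U: L (payoff 3); vs V: L (payoff 6).
The only mutual best response is (V, L); neither player gains by switching there.

(V, L)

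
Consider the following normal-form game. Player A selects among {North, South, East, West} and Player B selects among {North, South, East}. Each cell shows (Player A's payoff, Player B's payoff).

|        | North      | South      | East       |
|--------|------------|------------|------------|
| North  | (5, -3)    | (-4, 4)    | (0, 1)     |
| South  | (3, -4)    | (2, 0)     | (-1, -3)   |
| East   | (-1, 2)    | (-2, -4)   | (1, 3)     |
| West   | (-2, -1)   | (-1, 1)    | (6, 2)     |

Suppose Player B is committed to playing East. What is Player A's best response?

With Player B fixed at East, Player A's payoffs are: North → 0, South → -1, East → 1, West → 6.
The maximum is 6, achieved by West.

West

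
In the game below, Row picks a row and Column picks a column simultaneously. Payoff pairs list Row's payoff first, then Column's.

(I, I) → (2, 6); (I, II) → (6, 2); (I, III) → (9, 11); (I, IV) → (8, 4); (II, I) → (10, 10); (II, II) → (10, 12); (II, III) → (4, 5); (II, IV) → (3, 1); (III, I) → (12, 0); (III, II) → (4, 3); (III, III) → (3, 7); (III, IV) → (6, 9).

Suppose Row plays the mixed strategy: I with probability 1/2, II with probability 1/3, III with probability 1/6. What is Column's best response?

III

Column's best reply maximizes expected payoff against the mix.
I: (1/2)·6 + (1/3)·10 + (1/6)·0 = 19/3
II: (1/2)·2 + (1/3)·12 + (1/6)·3 = 11/2
III: (1/2)·11 + (1/3)·5 + (1/6)·7 = 25/3
IV: (1/2)·4 + (1/3)·1 + (1/6)·9 = 23/6
Highest expected payoff is 25/3, from III.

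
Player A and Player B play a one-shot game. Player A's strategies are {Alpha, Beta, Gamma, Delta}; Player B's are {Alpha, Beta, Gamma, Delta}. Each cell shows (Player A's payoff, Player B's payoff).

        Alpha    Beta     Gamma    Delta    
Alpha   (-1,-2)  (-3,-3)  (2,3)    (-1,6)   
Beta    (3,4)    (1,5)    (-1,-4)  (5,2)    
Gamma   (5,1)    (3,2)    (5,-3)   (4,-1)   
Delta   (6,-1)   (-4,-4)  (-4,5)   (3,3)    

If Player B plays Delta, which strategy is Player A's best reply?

Beta

With Player B fixed at Delta, Player A's payoffs are: Alpha → -1, Beta → 5, Gamma → 4, Delta → 3.
The maximum is 5, achieved by Beta.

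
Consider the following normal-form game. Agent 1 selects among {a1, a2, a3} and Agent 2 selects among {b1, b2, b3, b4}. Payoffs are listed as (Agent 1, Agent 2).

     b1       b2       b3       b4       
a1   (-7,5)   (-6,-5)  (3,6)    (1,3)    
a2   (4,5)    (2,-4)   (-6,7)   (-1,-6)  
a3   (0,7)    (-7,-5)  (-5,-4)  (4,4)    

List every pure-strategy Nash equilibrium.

(a1, b3)

Check mutual best responses: a cell is a NE iff neither player can gain by unilaterally deviating.
Agent 1's best responses — vs b1: a2 (payoff 4); vs b2: a2 (payoff 2); vs b3: a1 (payoff 3); vs b4: a3 (payoff 4).
Agent 2's best responses — vs a1: b3 (payoff 6); vs a2: b3 (payoff 7); vs a3: b1 (payoff 7).
The only mutual best response is (a1, b3); neither player gains by switching there.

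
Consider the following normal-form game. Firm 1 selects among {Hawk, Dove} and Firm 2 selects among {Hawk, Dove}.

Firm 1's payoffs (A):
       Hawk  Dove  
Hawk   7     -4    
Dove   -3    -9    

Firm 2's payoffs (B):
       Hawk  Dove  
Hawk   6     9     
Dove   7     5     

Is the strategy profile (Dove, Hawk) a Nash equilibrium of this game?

Holding Firm 2 at Hawk: Firm 1 gets -3 from Dove but could get 7 by switching to Hawk. Firm 1 has a profitable deviation.

No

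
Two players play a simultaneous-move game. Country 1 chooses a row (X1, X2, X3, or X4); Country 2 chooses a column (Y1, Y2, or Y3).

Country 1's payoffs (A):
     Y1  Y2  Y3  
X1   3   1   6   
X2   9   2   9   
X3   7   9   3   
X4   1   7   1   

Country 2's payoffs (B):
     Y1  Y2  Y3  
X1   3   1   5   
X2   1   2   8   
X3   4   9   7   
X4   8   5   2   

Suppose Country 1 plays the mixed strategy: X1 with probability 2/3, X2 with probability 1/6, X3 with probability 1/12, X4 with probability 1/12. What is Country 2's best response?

Country 2's best reply maximizes expected payoff against the mix.
Y1: (2/3)·3 + (1/6)·1 + (1/12)·4 + (1/12)·8 = 19/6
Y2: (2/3)·1 + (1/6)·2 + (1/12)·9 + (1/12)·5 = 13/6
Y3: (2/3)·5 + (1/6)·8 + (1/12)·7 + (1/12)·2 = 65/12
Highest expected payoff is 65/12, from Y3.

Y3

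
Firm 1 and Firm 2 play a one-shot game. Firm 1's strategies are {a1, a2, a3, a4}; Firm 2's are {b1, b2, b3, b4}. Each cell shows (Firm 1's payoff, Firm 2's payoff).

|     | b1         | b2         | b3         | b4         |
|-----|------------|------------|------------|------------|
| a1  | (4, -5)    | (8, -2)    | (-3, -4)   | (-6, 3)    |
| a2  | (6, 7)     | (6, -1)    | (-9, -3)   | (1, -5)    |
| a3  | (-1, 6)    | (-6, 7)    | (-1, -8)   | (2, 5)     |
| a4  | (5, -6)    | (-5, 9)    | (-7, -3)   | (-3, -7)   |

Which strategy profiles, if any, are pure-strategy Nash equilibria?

(a2, b1)

Find each player's best response to every opponent strategy; NE are the intersections.
Firm 1's best responses — vs b1: a2 (payoff 6); vs b2: a1 (payoff 8); vs b3: a3 (payoff -1); vs b4: a3 (payoff 2).
Firm 2's best responses — vs a1: b4 (payoff 3); vs a2: b1 (payoff 7); vs a3: b2 (payoff 7); vs a4: b2 (payoff 9).
The only mutual best response is (a2, b1); neither player gains by switching there.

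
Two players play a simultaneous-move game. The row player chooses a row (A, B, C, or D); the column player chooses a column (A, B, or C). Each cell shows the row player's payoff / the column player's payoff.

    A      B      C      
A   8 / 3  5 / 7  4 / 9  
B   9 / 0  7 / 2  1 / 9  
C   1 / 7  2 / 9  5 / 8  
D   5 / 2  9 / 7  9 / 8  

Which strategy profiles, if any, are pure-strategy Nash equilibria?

(D, C)

Find each player's best response to every opponent strategy; NE are the intersections.
The row player's best responses — vs A: B (payoff 9); vs B: D (payoff 9); vs C: D (payoff 9).
The column player's best responses — vs A: C (payoff 9); vs B: C (payoff 9); vs C: B (payoff 9); vs D: C (payoff 8).
The only mutual best response is (D, C); neither player gains by switching there.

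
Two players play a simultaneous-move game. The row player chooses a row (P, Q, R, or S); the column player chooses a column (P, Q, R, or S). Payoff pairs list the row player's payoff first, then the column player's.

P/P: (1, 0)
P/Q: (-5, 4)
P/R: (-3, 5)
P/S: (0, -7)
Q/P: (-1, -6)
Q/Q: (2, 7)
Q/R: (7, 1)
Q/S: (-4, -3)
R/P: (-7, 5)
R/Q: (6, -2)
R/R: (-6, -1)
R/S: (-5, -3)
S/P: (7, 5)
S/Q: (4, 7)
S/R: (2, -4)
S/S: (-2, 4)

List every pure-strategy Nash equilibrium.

Find each player's best response to every opponent strategy; NE are the intersections.
The row player's best responses — vs P: S (payoff 7); vs Q: R (payoff 6); vs R: Q (payoff 7); vs S: P (payoff 0).
The column player's best responses — vs P: R (payoff 5); vs Q: Q (payoff 7); vs R: P (payoff 5); vs S: Q (payoff 7).
No cell has both players best-responding. For instance, the row player's best reply to S is P, but against P the column player prefers R over S.

None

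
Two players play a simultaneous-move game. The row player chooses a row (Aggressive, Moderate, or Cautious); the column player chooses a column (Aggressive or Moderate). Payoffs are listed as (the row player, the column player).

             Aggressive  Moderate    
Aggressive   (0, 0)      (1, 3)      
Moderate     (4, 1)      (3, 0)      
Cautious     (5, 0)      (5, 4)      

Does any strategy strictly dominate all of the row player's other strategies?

Cautious

A strategy is strictly dominant if it gives the row player a strictly higher payoff than every other strategy, against every choice by the opponent.
Cautious strictly dominates: vs Aggressive: 5 > each of {0, 4}; vs Moderate: 5 > each of {1, 3}.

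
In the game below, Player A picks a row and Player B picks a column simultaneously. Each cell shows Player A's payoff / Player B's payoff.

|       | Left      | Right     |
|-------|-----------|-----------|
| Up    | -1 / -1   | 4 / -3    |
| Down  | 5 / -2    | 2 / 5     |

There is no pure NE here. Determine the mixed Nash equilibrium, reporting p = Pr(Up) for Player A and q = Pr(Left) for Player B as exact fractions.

p = 7/9, q = 1/4

Each player's mixing probability is pinned down by making the *other* player indifferent.
Player B indifferent between Left and Right: p·(-1) + (1−p)·(-2) = p·(-3) + (1−p)·5 ⟹ (-2) + 1p = 5 + (-8)p ⟹ p = 7/9.
Player A indifferent between Up and Down: q·(-1) + (1−q)·4 = q·5 + (1−q)·2 ⟹ 4 + (-5)q = 2 + 3q ⟹ q = 1/4.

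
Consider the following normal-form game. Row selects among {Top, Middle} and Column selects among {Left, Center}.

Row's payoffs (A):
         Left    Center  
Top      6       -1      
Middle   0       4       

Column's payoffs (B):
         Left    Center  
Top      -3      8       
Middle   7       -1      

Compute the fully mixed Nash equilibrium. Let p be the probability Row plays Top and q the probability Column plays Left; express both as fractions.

In a mixed NE each player is indifferent between their pure strategies, so the opponent's mix sets the indifference.
Column indifferent between Left and Center: p·(-3) + (1−p)·7 = p·8 + (1−p)·(-1) ⟹ 7 + (-10)p = (-1) + 9p ⟹ p = 8/19.
Row indifferent between Top and Middle: q·6 + (1−q)·(-1) = q·0 + (1−q)·4 ⟹ (-1) + 7q = 4 + (-4)q ⟹ q = 5/11.

p = 8/19, q = 5/11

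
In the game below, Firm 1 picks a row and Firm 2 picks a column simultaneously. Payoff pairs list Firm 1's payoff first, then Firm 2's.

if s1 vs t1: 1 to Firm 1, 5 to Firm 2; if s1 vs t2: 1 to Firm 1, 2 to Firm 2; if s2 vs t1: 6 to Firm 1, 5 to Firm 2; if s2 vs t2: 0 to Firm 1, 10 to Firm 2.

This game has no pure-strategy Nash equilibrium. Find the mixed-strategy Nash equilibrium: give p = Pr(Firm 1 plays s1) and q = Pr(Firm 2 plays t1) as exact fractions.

p = 5/8, q = 1/6

Each player's mixing probability is pinned down by making the *other* player indifferent.
Firm 2 indifferent between t1 and t2: p·5 + (1−p)·5 = p·2 + (1−p)·10 ⟹ 5 + 0p = 10 + (-8)p ⟹ p = 5/8.
Firm 1 indifferent between s1 and s2: q·1 + (1−q)·1 = q·6 + (1−q)·0 ⟹ 1 + 0q = 0 + 6q ⟹ q = 1/6.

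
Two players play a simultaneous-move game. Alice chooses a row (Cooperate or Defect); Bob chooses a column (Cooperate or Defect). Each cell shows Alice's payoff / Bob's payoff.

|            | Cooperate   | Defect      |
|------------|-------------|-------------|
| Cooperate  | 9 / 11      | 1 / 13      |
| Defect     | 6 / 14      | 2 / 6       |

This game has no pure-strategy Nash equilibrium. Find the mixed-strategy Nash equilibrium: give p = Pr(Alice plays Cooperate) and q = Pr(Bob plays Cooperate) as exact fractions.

p = 4/5, q = 1/4

In a mixed NE each player is indifferent between their pure strategies, so the opponent's mix sets the indifference.
Bob indifferent between Cooperate and Defect: p·11 + (1−p)·14 = p·13 + (1−p)·6 ⟹ 14 + (-3)p = 6 + 7p ⟹ p = 4/5.
Alice indifferent between Cooperate and Defect: q·9 + (1−q)·1 = q·6 + (1−q)·2 ⟹ 1 + 8q = 2 + 4q ⟹ q = 1/4.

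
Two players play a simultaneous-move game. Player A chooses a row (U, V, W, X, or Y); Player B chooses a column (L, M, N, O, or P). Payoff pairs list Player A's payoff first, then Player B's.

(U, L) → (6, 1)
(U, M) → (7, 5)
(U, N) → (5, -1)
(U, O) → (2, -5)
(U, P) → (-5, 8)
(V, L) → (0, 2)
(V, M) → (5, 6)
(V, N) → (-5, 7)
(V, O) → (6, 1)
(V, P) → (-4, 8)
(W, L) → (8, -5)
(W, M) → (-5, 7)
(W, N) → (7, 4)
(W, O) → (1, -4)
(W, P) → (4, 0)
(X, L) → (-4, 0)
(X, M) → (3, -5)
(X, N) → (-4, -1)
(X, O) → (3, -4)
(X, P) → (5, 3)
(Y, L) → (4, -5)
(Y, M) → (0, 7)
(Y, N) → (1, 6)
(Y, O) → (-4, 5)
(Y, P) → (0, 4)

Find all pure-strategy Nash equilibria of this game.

A profile is a Nash equilibrium when each player is best-responding to the other.
Player A's best responses — vs L: W (payoff 8); vs M: U (payoff 7); vs N: W (payoff 7); vs O: V (payoff 6); vs P: X (payoff 5).
Player B's best responses — vs U: P (payoff 8); vs V: P (payoff 8); vs W: M (payoff 7); vs X: P (payoff 3); vs Y: M (payoff 7).
The only mutual best response is (X, P); neither player gains by switching there.

(X, P)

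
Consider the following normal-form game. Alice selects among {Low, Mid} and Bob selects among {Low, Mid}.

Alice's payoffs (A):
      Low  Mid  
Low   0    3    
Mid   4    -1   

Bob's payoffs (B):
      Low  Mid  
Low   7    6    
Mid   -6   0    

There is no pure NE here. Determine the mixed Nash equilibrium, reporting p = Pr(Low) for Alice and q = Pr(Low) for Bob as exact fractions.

Each player's mixing probability is pinned down by making the *other* player indifferent.
Bob indifferent between Low and Mid: p·7 + (1−p)·(-6) = p·6 + (1−p)·0 ⟹ (-6) + 13p = 0 + 6p ⟹ p = 6/7.
Alice indifferent between Low and Mid: q·0 + (1−q)·3 = q·4 + (1−q)·(-1) ⟹ 3 + (-3)q = (-1) + 5q ⟹ q = 1/2.

p = 6/7, q = 1/2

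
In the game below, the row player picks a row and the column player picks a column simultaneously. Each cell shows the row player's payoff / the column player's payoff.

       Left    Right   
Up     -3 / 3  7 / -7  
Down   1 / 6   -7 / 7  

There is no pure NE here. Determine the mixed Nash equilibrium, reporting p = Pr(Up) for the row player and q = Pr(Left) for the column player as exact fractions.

p = 1/11, q = 7/9

Each player's mixing probability is pinned down by making the *other* player indifferent.
The column player indifferent between Left and Right: p·3 + (1−p)·6 = p·(-7) + (1−p)·7 ⟹ 6 + (-3)p = 7 + (-14)p ⟹ p = 1/11.
The row player indifferent between Up and Down: q·(-3) + (1−q)·7 = q·1 + (1−q)·(-7) ⟹ 7 + (-10)q = (-7) + 8q ⟹ q = 7/9.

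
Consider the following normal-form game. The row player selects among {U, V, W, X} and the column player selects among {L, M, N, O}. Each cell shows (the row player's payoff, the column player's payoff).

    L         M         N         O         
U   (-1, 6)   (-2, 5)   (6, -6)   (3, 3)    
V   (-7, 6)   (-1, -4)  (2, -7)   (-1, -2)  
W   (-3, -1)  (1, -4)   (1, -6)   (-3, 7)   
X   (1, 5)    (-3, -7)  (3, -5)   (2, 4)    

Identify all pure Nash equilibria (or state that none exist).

(X, L)

Check mutual best responses: a cell is a NE iff neither player can gain by unilaterally deviating.
The row player's best responses — vs L: X (payoff 1); vs M: W (payoff 1); vs N: U (payoff 6); vs O: U (payoff 3).
The column player's best responses — vs U: L (payoff 6); vs V: L (payoff 6); vs W: O (payoff 7); vs X: L (payoff 5).
The only mutual best response is (X, L); neither player gains by switching there.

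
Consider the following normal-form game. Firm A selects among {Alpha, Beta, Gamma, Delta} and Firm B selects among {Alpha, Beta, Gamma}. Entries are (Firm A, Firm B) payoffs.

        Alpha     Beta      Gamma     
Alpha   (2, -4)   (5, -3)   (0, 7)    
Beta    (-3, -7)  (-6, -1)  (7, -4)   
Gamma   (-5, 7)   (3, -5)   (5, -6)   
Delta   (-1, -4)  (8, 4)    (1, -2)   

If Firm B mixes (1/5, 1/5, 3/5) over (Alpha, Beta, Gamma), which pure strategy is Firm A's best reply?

Gamma

Compute Firm A's expected payoff from each pure strategy against the given mix.
Alpha: (1/5)·2 + (1/5)·5 + (3/5)·0 = 7/5
Beta: (1/5)·(-3) + (1/5)·(-6) + (3/5)·7 = 12/5
Gamma: (1/5)·(-5) + (1/5)·3 + (3/5)·5 = 13/5
Delta: (1/5)·(-1) + (1/5)·8 + (3/5)·1 = 2
Highest expected payoff is 13/5, from Gamma.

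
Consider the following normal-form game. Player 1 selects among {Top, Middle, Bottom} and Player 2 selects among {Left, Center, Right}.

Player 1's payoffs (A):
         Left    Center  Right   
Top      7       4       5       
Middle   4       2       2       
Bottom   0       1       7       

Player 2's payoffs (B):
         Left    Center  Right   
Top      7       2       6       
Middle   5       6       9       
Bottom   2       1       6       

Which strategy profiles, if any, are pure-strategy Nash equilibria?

(Top, Left) and (Bottom, Right)

A profile is a Nash equilibrium when each player is best-responding to the other.
Player 1's best responses — vs Left: Top (payoff 7); vs Center: Top (payoff 4); vs Right: Bottom (payoff 7).
Player 2's best responses — vs Top: Left (payoff 7); vs Middle: Right (payoff 9); vs Bottom: Right (payoff 6).
Mutual best responses occur at (Top, Left) and (Bottom, Right); at each, neither player gains by switching.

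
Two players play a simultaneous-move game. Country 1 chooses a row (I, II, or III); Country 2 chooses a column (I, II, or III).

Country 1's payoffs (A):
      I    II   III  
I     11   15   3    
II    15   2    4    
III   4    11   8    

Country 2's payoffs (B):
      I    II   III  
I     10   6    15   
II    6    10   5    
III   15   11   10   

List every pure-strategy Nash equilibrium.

None

A profile is a Nash equilibrium when each player is best-responding to the other.
Country 1's best responses — vs I: II (payoff 15); vs II: I (payoff 15); vs III: III (payoff 8).
Country 2's best responses — vs I: III (payoff 15); vs II: II (payoff 10); vs III: I (payoff 15).
No cell has both players best-responding. For instance, Country 1's best reply to III is III, but against III Country 2 prefers I over III.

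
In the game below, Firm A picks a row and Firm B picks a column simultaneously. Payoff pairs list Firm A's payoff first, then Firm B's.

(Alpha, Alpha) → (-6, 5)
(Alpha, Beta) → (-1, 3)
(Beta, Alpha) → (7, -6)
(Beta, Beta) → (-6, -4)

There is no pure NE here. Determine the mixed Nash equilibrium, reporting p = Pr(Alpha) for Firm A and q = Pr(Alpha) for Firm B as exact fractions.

p = 1/2, q = 5/18

In a mixed NE each player is indifferent between their pure strategies, so the opponent's mix sets the indifference.
Firm B indifferent between Alpha and Beta: p·5 + (1−p)·(-6) = p·3 + (1−p)·(-4) ⟹ (-6) + 11p = (-4) + 7p ⟹ p = 1/2.
Firm A indifferent between Alpha and Beta: q·(-6) + (1−q)·(-1) = q·7 + (1−q)·(-6) ⟹ (-1) + (-5)q = (-6) + 13q ⟹ q = 5/18.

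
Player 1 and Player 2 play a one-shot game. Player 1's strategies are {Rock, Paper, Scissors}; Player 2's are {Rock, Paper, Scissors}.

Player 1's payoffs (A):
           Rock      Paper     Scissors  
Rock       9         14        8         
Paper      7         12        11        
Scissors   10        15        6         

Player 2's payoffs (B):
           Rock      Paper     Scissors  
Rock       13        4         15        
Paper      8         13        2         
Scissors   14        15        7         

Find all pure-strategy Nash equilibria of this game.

A profile is a Nash equilibrium when each player is best-responding to the other.
Player 1's best responses — vs Rock: Scissors (payoff 10); vs Paper: Scissors (payoff 15); vs Scissors: Paper (payoff 11).
Player 2's best responses — vs Rock: Scissors (payoff 15); vs Paper: Paper (payoff 13); vs Scissors: Paper (payoff 15).
The only mutual best response is (Scissors, Paper); neither player gains by switching there.

(Scissors, Paper)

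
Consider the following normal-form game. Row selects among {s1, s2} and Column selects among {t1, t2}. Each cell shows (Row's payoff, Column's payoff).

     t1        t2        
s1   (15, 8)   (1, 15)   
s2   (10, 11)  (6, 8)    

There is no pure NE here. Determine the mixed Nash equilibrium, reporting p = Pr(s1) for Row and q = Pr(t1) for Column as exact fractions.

Each player's mixing probability is pinned down by making the *other* player indifferent.
Column indifferent between t1 and t2: p·8 + (1−p)·11 = p·15 + (1−p)·8 ⟹ 11 + (-3)p = 8 + 7p ⟹ p = 3/10.
Row indifferent between s1 and s2: q·15 + (1−q)·1 = q·10 + (1−q)·6 ⟹ 1 + 14q = 6 + 4q ⟹ q = 1/2.

p = 3/10, q = 1/2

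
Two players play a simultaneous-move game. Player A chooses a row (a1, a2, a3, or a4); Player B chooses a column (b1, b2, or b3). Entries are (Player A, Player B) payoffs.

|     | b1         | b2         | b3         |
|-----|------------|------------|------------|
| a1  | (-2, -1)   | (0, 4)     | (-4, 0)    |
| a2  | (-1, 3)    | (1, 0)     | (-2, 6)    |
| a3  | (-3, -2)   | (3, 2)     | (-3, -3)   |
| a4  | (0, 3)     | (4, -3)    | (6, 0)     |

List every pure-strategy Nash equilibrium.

Check mutual best responses: a cell is a NE iff neither player can gain by unilaterally deviating.
Player A's best responses — vs b1: a4 (payoff 0); vs b2: a4 (payoff 4); vs b3: a4 (payoff 6).
Player B's best responses — vs a1: b2 (payoff 4); vs a2: b3 (payoff 6); vs a3: b2 (payoff 2); vs a4: b1 (payoff 3).
The only mutual best response is (a4, b1); neither player gains by switching there.

(a4, b1)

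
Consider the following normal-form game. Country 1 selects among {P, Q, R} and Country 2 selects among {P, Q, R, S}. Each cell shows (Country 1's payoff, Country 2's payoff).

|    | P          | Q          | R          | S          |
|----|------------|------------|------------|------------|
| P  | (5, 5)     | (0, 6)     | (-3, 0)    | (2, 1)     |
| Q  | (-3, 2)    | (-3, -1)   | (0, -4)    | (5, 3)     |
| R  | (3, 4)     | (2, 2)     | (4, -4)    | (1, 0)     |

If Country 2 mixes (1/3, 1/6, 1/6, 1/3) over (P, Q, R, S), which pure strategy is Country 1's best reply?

R

Country 1's best reply maximizes expected payoff against the mix.
P: (1/3)·5 + (1/6)·0 + (1/6)·(-3) + (1/3)·2 = 11/6
Q: (1/3)·(-3) + (1/6)·(-3) + (1/6)·0 + (1/3)·5 = 1/6
R: (1/3)·3 + (1/6)·2 + (1/6)·4 + (1/3)·1 = 7/3
Highest expected payoff is 7/3, from R.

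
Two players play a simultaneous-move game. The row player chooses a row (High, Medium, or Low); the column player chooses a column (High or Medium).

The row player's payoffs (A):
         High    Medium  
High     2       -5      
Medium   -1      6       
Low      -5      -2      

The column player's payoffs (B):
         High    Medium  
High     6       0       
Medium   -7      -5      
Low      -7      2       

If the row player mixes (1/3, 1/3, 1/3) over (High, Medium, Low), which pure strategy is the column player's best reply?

Medium

Compute the column player's expected payoff from each pure strategy against the given mix.
High: (1/3)·6 + (1/3)·(-7) + (1/3)·(-7) = -8/3
Medium: (1/3)·0 + (1/3)·(-5) + (1/3)·2 = -1
Highest expected payoff is -1, from Medium.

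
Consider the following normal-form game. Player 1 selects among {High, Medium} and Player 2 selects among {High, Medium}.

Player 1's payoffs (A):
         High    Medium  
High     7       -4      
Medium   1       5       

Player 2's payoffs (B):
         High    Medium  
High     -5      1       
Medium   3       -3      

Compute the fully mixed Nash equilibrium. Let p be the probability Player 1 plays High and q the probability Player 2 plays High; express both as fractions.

p = 1/2, q = 3/5

Each player's mixing probability is pinned down by making the *other* player indifferent.
Player 2 indifferent between High and Medium: p·(-5) + (1−p)·3 = p·1 + (1−p)·(-3) ⟹ 3 + (-8)p = (-3) + 4p ⟹ p = 1/2.
Player 1 indifferent between High and Medium: q·7 + (1−q)·(-4) = q·1 + (1−q)·5 ⟹ (-4) + 11q = 5 + (-4)q ⟹ q = 3/5.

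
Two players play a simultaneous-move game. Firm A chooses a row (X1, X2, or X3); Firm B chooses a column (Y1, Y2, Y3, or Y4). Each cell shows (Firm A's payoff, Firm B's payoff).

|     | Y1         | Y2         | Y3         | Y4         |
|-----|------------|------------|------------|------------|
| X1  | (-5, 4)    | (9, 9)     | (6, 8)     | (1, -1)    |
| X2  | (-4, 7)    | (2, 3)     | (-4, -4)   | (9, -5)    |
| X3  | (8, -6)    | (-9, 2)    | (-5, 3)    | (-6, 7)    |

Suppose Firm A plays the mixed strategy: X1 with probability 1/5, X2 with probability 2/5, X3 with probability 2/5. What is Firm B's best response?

Compute Firm B's expected payoff from each pure strategy against the given mix.
Y1: (1/5)·4 + (2/5)·7 + (2/5)·(-6) = 6/5
Y2: (1/5)·9 + (2/5)·3 + (2/5)·2 = 19/5
Y3: (1/5)·8 + (2/5)·(-4) + (2/5)·3 = 6/5
Y4: (1/5)·(-1) + (2/5)·(-5) + (2/5)·7 = 3/5
Highest expected payoff is 19/5, from Y2.

Y2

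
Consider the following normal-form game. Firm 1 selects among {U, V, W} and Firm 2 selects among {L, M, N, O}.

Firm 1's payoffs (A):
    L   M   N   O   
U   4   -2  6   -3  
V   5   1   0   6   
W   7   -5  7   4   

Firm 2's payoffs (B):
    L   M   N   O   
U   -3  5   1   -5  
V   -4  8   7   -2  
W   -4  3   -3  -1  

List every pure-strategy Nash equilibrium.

Find each player's best response to every opponent strategy; NE are the intersections.
Firm 1's best responses — vs L: W (payoff 7); vs M: V (payoff 1); vs N: W (payoff 7); vs O: V (payoff 6).
Firm 2's best responses — vs U: M (payoff 5); vs V: M (payoff 8); vs W: M (payoff 3).
The only mutual best response is (V, M); neither player gains by switching there.

(V, M)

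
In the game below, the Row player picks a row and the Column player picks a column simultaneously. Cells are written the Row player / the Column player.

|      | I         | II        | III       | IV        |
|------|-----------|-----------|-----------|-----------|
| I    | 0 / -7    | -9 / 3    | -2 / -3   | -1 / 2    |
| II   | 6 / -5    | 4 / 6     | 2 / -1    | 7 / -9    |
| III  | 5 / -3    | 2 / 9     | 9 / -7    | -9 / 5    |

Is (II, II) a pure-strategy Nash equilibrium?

Yes

Holding the Column player at II: the Row player gets 4 from II, versus -9 from I, 2 from III. No profitable deviation for the Row player.
Holding the Row player at II: the Column player gets 6 from II, versus -5 from I, -1 from III, -9 from IV. No profitable deviation for the Column player either.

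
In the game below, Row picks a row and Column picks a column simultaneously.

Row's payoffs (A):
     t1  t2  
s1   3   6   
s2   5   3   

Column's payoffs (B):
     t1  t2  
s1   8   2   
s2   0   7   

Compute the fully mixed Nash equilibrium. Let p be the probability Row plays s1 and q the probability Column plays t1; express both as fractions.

In a mixed NE each player is indifferent between their pure strategies, so the opponent's mix sets the indifference.
Column indifferent between t1 and t2: p·8 + (1−p)·0 = p·2 + (1−p)·7 ⟹ 0 + 8p = 7 + (-5)p ⟹ p = 7/13.
Row indifferent between s1 and s2: q·3 + (1−q)·6 = q·5 + (1−q)·3 ⟹ 6 + (-3)q = 3 + 2q ⟹ q = 3/5.

p = 7/13, q = 3/5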